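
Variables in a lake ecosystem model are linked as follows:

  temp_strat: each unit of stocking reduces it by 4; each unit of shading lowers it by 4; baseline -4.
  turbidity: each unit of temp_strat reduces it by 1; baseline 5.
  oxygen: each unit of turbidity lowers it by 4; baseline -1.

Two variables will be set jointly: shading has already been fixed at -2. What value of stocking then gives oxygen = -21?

stocking = 1

With shading held at -2:
Substituting into the temp_strat equation gives temp_strat = -4*stocking + 4.
turbidity becomes 4*stocking + 1.
Substituting into the oxygen equation gives oxygen = -16*stocking - 5.
Solve -16*stocking - 5 = -21: stocking = (-21 + 5) / -16 = 1.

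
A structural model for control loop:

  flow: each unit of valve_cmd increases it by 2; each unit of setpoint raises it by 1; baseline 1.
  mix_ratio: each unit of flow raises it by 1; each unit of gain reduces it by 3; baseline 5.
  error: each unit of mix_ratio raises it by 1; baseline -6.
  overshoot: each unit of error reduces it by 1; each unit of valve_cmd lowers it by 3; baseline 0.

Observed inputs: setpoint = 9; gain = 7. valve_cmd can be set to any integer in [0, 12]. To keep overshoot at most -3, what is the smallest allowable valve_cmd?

valve_cmd = 3

Substituting into the flow equation gives flow = 2*valve_cmd + 10.
Substituting into the mix_ratio equation gives mix_ratio = 2*valve_cmd - 6.
Substituting into the error equation gives error = 2*valve_cmd - 12.
This gives overshoot = -5*valve_cmd + 12.
Require -5*valve_cmd + 12 ≤ -3, so valve_cmd ≥ 3.
The smallest integer in [0, 12] satisfying this is 3.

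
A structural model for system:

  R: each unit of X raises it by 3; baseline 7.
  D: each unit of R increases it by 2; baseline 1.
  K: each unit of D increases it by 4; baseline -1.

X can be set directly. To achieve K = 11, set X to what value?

Substituting into the D equation gives D = 6*X + 15.
This gives K = 24*X + 59.
Solve 24*X + 59 = 11: X = (11 - 59) / 24 = -2.

X = -2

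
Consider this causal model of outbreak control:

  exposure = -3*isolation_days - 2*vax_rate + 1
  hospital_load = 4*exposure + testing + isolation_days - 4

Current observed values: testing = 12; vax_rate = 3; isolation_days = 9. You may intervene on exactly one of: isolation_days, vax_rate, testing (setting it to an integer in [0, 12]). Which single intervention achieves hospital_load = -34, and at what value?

set isolation_days = 2

Intervening on isolation_days: with other inputs at their observed values, hospital_load = -11*isolation_days - 12. Solving for -34 gives isolation_days = 2, within [0, 12].
Intervening on vax_rate: hospital_load = -8*vax_rate - 87. Reaching -34 requires vax_rate = -53/8, not an integer.
Intervening on testing: hospital_load = testing - 123. Reaching -34 requires testing = 89, outside [0, 12].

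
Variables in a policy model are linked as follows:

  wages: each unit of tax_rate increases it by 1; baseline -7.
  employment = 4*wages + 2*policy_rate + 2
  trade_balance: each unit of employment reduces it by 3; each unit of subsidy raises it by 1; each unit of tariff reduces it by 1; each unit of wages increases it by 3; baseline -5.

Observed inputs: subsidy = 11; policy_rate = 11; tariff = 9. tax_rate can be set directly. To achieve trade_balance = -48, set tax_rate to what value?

tax_rate = 4

Substituting into the employment equation gives employment = 4*tax_rate - 4.
This gives trade_balance = -9*tax_rate - 12.
Solve -9*tax_rate - 12 = -48: tax_rate = (-48 + 12) / -9 = 4.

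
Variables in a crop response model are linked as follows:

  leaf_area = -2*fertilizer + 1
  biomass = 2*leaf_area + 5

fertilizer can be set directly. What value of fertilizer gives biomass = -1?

fertilizer = 2

Substituting into the biomass equation gives biomass = -4*fertilizer + 7.
Solve -4*fertilizer + 7 = -1: fertilizer = (-1 - 7) / -4 = 2.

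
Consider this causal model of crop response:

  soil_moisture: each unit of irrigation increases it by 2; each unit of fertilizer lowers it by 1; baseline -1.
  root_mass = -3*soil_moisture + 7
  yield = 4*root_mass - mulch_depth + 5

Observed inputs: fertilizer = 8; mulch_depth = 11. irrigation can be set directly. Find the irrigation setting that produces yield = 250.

irrigation = -5

Substituting into the soil_moisture equation gives soil_moisture = 2*irrigation - 9.
Substituting into the root_mass equation gives root_mass = -6*irrigation + 34.
yield becomes -24*irrigation + 130.
Solve -24*irrigation + 130 = 250: irrigation = (250 - 130) / -24 = -5.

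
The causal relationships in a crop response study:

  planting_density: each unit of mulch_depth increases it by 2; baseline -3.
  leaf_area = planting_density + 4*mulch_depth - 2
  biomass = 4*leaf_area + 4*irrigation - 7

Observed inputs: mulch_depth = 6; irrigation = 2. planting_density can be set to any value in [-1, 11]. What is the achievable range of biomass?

85 to 133

Intervening on planting_density fixes its value directly, overriding its dependence on mulch_depth.
Substituting into the leaf_area equation gives leaf_area = planting_density + 22.
Substituting into the biomass equation gives biomass = 4*planting_density + 89.
Linear in planting_density, so extremes are at the endpoints: planting_density = -1 gives biomass = 85; planting_density = 11 gives biomass = 133.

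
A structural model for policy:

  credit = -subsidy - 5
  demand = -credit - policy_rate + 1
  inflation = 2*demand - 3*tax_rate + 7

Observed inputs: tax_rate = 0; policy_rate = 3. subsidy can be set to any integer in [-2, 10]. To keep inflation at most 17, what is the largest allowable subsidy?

Substituting into the demand equation gives demand = subsidy + 3.
So inflation = 2*subsidy + 13.
Require 2*subsidy + 13 ≤ 17, so subsidy ≤ 2.
The largest integer in [-2, 10] satisfying this is 2.

subsidy = 2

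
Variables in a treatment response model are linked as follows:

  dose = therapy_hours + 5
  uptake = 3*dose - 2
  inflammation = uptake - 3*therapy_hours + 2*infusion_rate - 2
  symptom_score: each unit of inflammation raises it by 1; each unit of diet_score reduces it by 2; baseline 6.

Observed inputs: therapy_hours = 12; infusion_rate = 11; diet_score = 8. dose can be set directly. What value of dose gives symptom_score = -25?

Intervening on dose fixes its value directly, overriding its dependence on therapy_hours.
Substituting into the inflammation equation gives inflammation = 3*dose - 18.
Substituting into the symptom_score equation gives symptom_score = 3*dose - 28.
Solve 3*dose - 28 = -25: dose = (-25 + 28) / 3 = 1.

dose = 1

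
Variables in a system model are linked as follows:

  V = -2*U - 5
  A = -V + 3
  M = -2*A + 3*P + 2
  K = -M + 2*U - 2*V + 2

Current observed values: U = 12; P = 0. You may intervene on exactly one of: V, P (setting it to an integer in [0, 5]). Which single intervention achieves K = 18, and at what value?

Intervening on V: with other inputs at their observed values, K = -4*V + 30. Solving for 18 gives V = 3, within [0, 5].
Intervening on P: K = -3*P + 146. Reaching 18 requires P = 128/3, not an integer.

set V = 3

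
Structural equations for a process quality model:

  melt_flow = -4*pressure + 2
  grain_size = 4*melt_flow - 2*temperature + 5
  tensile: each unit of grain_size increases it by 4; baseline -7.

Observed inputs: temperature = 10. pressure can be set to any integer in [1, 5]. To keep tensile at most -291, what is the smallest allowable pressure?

Substituting into the grain_size equation gives grain_size = -16*pressure - 7.
Substituting into the tensile equation gives tensile = -64*pressure - 35.
Require -64*pressure - 35 ≤ -291, so pressure ≥ 4.
The smallest integer in [1, 5] satisfying this is 4.

pressure = 4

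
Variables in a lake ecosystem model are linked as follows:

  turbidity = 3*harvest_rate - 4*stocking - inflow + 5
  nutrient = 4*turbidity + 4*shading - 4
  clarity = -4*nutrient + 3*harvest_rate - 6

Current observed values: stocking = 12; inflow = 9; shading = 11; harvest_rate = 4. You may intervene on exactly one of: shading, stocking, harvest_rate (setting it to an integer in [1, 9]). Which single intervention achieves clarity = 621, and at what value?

set harvest_rate = 1

Intervening on shading: clarity = -16*shading + 662. Reaching 621 requires shading = 41/16, not an integer.
Intervening on stocking: clarity = 64*stocking - 282. Reaching 621 requires stocking = 903/64, not an integer.
Intervening on harvest_rate: with other inputs at their observed values, clarity = -45*harvest_rate + 666. Solving for 621 gives harvest_rate = 1, within [1, 9].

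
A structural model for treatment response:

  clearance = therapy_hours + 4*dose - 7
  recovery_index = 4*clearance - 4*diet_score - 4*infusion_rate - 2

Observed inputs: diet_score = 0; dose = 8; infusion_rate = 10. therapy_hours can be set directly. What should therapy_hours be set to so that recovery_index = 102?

Substituting into the clearance equation gives clearance = therapy_hours + 25.
So recovery_index = 4*therapy_hours + 58.
Solve 4*therapy_hours + 58 = 102: therapy_hours = (102 - 58) / 4 = 11.

therapy_hours = 11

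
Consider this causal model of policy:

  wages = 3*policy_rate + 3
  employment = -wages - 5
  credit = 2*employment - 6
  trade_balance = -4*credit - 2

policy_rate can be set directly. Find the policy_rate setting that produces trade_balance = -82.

Substituting into the employment equation gives employment = -3*policy_rate - 8.
Substituting into the credit equation gives credit = -6*policy_rate - 22.
So trade_balance = 24*policy_rate + 86.
Solve 24*policy_rate + 86 = -82: policy_rate = (-82 - 86) / 24 = -7.

policy_rate = -7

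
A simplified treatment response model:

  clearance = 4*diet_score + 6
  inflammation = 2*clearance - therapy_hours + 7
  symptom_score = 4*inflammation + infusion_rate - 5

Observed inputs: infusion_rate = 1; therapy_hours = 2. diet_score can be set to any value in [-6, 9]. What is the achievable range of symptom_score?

-128 to 352

Substituting into the inflammation equation gives inflammation = 8*diet_score + 17.
symptom_score becomes 32*diet_score + 64.
Linear in diet_score, so extremes are at the endpoints: diet_score = -6 gives symptom_score = -128; diet_score = 9 gives symptom_score = 352.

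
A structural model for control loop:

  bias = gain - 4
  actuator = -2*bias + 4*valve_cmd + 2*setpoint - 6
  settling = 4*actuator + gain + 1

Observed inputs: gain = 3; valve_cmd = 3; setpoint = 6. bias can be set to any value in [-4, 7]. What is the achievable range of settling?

Intervening on bias fixes its value directly, overriding its dependence on gain.
Substituting into the actuator equation gives actuator = -2*bias + 18.
Substituting into the settling equation gives settling = -8*bias + 76.
Linear in bias, so extremes are at the endpoints: bias = -4 gives settling = 108; bias = 7 gives settling = 20.

20 to 108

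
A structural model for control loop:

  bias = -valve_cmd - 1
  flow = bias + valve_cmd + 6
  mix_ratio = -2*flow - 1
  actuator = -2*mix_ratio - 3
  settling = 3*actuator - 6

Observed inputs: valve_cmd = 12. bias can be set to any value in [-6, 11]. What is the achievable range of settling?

135 to 339

Intervening on bias fixes its value directly, overriding its dependence on valve_cmd.
Substituting into the flow equation gives flow = bias + 18.
mix_ratio becomes -2*bias - 37.
So actuator = 4*bias + 71.
Substituting into the settling equation gives settling = 12*bias + 207.
Linear in bias, so extremes are at the endpoints: bias = -6 gives settling = 135; bias = 11 gives settling = 339.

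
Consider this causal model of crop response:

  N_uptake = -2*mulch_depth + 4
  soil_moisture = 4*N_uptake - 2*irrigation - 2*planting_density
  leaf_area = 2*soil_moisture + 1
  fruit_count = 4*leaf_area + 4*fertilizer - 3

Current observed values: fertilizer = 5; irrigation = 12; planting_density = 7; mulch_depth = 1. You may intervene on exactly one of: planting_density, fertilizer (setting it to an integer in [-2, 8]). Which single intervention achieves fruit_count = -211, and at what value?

set fertilizer = 7

Intervening on planting_density: fruit_count = -16*planting_density - 107. Reaching -211 requires planting_density = 13/2, not an integer.
Intervening on fertilizer: with other inputs at their observed values, fruit_count = 4*fertilizer - 239. Solving for -211 gives fertilizer = 7, within [-2, 8].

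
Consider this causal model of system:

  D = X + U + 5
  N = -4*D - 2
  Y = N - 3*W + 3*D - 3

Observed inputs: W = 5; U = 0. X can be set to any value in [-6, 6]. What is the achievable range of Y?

-31 to -19

Substituting into the D equation gives D = X + 5.
Substituting into the N equation gives N = -4*X - 22.
Substituting into the Y equation gives Y = -X - 25.
Linear in X, so extremes are at the endpoints: X = -6 gives Y = -19; X = 6 gives Y = -31.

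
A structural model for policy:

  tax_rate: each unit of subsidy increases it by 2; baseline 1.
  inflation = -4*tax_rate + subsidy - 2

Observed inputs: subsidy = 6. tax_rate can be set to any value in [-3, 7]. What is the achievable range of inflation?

-24 to 16

Intervening on tax_rate fixes its value directly, overriding its dependence on subsidy.
Substituting into the inflation equation gives inflation = -4*tax_rate + 4.
Linear in tax_rate, so extremes are at the endpoints: tax_rate = -3 gives inflation = 16; tax_rate = 7 gives inflation = -24.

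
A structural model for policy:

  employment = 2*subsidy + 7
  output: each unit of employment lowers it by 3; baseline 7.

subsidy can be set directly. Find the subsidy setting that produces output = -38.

subsidy = 4

Substituting into the output equation gives output = -6*subsidy - 14.
Solve -6*subsidy - 14 = -38: subsidy = (-38 + 14) / -6 = 4.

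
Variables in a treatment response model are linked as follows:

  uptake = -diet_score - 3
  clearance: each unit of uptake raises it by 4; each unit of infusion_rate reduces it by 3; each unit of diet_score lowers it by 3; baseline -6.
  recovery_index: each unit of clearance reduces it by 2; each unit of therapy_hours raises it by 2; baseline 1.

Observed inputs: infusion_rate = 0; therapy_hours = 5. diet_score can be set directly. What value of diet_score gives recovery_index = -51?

diet_score = -7

Substituting into the clearance equation gives clearance = -7*diet_score - 18.
Substituting into the recovery_index equation gives recovery_index = 14*diet_score + 47.
Solve 14*diet_score + 47 = -51: diet_score = (-51 - 47) / 14 = -7.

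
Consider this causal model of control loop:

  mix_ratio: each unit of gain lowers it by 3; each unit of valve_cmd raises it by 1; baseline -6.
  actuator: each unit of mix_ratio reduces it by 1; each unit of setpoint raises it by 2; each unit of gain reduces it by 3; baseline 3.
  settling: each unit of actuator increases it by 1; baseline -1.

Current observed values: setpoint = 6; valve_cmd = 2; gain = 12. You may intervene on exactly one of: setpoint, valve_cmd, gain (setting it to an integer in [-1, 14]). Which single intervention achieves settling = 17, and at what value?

set valve_cmd = 3

Intervening on setpoint: settling = 2*setpoint + 6. Reaching 17 requires setpoint = 11/2, not an integer.
Intervening on valve_cmd: with other inputs at their observed values, settling = -valve_cmd + 20. Solving for 17 gives valve_cmd = 3, within [-1, 14].
Intervening on gain: the paths from gain to settling cancel (net effect zero), leaving settling = 18; 17 is unreachable this way.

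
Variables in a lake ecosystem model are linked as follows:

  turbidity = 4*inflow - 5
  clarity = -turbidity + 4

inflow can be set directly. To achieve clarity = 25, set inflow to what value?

Substituting into the clarity equation gives clarity = -4*inflow + 9.
Solve -4*inflow + 9 = 25: inflow = (25 - 9) / -4 = -4.

inflow = -4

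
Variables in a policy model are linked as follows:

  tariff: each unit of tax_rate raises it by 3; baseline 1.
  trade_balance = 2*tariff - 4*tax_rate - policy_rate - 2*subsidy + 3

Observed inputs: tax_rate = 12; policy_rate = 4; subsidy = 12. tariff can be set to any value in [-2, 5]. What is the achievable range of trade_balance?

Intervening on tariff fixes its value directly, overriding its dependence on tax_rate.
Substituting into the trade_balance equation gives trade_balance = 2*tariff - 73.
Linear in tariff, so extremes are at the endpoints: tariff = -2 gives trade_balance = -77; tariff = 5 gives trade_balance = -63.

-77 to -63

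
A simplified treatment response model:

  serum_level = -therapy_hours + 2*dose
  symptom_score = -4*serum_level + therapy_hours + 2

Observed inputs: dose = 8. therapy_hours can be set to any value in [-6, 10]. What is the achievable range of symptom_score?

-92 to -12

Substituting into the serum_level equation gives serum_level = -therapy_hours + 16.
Substituting into the symptom_score equation gives symptom_score = 5*therapy_hours - 62.
Linear in therapy_hours, so extremes are at the endpoints: therapy_hours = -6 gives symptom_score = -92; therapy_hours = 10 gives symptom_score = -12.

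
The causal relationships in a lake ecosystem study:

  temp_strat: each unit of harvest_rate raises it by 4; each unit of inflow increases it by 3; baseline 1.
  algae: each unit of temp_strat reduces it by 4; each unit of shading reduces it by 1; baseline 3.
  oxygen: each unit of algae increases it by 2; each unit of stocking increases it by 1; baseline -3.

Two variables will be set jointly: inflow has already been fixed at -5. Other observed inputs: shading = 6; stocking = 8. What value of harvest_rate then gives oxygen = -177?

With inflow held at -5:
Substituting into the temp_strat equation gives temp_strat = 4*harvest_rate - 14.
Substituting into the algae equation gives algae = -16*harvest_rate + 53.
Substituting into the oxygen equation gives oxygen = -32*harvest_rate + 111.
Solve -32*harvest_rate + 111 = -177: harvest_rate = (-177 - 111) / -32 = 9.

harvest_rate = 9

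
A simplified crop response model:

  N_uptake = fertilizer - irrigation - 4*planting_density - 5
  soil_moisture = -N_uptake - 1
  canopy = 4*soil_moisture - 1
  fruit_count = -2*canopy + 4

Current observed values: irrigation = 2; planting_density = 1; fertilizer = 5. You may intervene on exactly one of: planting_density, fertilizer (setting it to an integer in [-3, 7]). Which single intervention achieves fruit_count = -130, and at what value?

set planting_density = 4

Intervening on planting_density: with other inputs at their observed values, fruit_count = -32*planting_density - 2. Solving for -130 gives planting_density = 4, within [-3, 7].
Intervening on fertilizer: fruit_count = 8*fertilizer - 74. Reaching -130 requires fertilizer = -7, outside [-3, 7].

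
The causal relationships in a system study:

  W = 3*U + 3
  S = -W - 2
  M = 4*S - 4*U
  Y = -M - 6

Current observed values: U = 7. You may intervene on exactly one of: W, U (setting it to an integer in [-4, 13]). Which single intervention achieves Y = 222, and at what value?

Intervening on W: Y = 4*W + 30. Reaching 222 requires W = 48, outside [-4, 13].
Intervening on U: with other inputs at their observed values, Y = 16*U + 14. Solving for 222 gives U = 13, within [-4, 13].

set U = 13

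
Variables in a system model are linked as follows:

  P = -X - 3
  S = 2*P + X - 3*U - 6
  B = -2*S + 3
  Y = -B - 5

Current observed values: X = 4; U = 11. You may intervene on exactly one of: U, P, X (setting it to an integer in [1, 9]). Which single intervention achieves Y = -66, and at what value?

set P = 3

Intervening on U: Y = -6*U - 40. Reaching -66 requires U = 13/3, not an integer.
Intervening on P: with other inputs at their observed values, Y = 4*P - 78. Solving for -66 gives P = 3, within [1, 9].
Intervening on X: Y = -2*X - 98. Reaching -66 requires X = -16, outside [1, 9].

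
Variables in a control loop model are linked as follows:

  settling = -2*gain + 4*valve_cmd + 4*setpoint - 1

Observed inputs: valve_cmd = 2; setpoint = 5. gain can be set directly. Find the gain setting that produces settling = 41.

gain = -7

Substituting into the settling equation gives settling = -2*gain + 27.
Solve -2*gain + 27 = 41: gain = (41 - 27) / -2 = -7.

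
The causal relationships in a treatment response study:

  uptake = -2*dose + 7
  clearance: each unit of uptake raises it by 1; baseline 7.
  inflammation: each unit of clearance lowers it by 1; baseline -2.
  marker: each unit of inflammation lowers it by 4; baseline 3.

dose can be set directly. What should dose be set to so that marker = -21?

dose = 11

Substituting into the clearance equation gives clearance = -2*dose + 14.
Substituting into the inflammation equation gives inflammation = 2*dose - 16.
This gives marker = -8*dose + 67.
Solve -8*dose + 67 = -21: dose = (-21 - 67) / -8 = 11.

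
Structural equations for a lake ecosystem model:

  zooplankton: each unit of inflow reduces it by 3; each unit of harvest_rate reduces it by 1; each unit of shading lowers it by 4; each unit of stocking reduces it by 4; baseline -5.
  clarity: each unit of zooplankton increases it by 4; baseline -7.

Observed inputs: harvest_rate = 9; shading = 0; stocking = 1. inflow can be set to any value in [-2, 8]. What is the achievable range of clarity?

-175 to -55

Substituting into the zooplankton equation gives zooplankton = -3*inflow - 18.
Substituting into the clarity equation gives clarity = -12*inflow - 79.
Linear in inflow, so extremes are at the endpoints: inflow = -2 gives clarity = -55; inflow = 8 gives clarity = -175.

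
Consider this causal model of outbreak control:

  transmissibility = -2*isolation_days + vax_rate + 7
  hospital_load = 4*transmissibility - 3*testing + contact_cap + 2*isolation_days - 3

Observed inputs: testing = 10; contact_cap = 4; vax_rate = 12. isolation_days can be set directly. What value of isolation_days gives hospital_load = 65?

isolation_days = -3

Substituting into the transmissibility equation gives transmissibility = -2*isolation_days + 19.
Substituting into the hospital_load equation gives hospital_load = -6*isolation_days + 47.
Solve -6*isolation_days + 47 = 65: isolation_days = (65 - 47) / -6 = -3.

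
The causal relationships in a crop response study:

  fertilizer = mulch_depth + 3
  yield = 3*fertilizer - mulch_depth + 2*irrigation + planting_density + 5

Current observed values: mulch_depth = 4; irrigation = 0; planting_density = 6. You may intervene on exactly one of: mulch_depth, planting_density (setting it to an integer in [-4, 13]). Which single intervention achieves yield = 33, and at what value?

set planting_density = 11

Intervening on mulch_depth: yield = 2*mulch_depth + 20. Reaching 33 requires mulch_depth = 13/2, not an integer.
Intervening on planting_density: with other inputs at their observed values, yield = planting_density + 22. Solving for 33 gives planting_density = 11, within [-4, 13].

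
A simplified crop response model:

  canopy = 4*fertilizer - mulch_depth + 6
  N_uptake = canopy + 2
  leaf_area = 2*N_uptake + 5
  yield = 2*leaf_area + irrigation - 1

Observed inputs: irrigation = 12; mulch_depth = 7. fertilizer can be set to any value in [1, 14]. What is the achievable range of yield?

Substituting into the canopy equation gives canopy = 4*fertilizer - 1.
This gives N_uptake = 4*fertilizer + 1.
leaf_area becomes 8*fertilizer + 7.
This gives yield = 16*fertilizer + 25.
Linear in fertilizer, so extremes are at the endpoints: fertilizer = 1 gives yield = 41; fertilizer = 14 gives yield = 249.

41 to 249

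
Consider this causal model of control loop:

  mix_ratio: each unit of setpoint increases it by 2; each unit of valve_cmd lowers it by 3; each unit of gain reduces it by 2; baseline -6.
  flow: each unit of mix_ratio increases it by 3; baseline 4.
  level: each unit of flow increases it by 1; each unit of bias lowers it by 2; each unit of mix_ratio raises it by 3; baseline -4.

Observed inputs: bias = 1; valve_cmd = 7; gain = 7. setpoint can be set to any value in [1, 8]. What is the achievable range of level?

Substituting into the mix_ratio equation gives mix_ratio = 2*setpoint - 41.
flow becomes 6*setpoint - 119.
Substituting into the level equation gives level = 12*setpoint - 248.
Linear in setpoint, so extremes are at the endpoints: setpoint = 1 gives level = -236; setpoint = 8 gives level = -152.

-236 to -152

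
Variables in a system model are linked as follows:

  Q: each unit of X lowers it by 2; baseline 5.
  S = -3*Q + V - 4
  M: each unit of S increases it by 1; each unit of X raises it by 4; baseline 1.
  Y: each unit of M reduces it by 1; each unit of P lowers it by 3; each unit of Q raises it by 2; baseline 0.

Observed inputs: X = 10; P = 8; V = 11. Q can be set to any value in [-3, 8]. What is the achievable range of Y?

-87 to -32

Intervening on Q fixes its value directly, overriding its dependence on X.
Substituting into the S equation gives S = -3*Q + 7.
M becomes -3*Q + 48.
Substituting into the Y equation gives Y = 5*Q - 72.
Linear in Q, so extremes are at the endpoints: Q = -3 gives Y = -87; Q = 8 gives Y = -32.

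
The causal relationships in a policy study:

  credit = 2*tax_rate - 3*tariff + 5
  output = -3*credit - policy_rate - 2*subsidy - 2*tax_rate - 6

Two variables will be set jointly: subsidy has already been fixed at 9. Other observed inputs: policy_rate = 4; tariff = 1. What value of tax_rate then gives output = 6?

With subsidy held at 9:
Substituting into the credit equation gives credit = 2*tax_rate + 2.
Substituting into the output equation gives output = -8*tax_rate - 34.
Solve -8*tax_rate - 34 = 6: tax_rate = (6 + 34) / -8 = -5.

tax_rate = -5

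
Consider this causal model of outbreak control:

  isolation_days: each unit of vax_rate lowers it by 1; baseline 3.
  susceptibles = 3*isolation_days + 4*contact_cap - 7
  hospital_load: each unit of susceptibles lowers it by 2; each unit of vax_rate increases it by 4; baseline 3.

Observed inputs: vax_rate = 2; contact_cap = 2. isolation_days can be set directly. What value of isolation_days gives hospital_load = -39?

isolation_days = 8

Intervening on isolation_days fixes its value directly, overriding its dependence on vax_rate.
Substituting into the susceptibles equation gives susceptibles = 3*isolation_days + 1.
So hospital_load = -6*isolation_days + 9.
Solve -6*isolation_days + 9 = -39: isolation_days = (-39 - 9) / -6 = 8.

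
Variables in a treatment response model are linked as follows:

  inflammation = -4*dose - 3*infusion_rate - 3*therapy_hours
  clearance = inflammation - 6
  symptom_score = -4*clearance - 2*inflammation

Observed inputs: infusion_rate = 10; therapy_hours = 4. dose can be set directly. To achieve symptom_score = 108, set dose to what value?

dose = -7

Substituting into the inflammation equation gives inflammation = -4*dose - 42.
Substituting into the clearance equation gives clearance = -4*dose - 48.
Substituting into the symptom_score equation gives symptom_score = 24*dose + 276.
Solve 24*dose + 276 = 108: dose = (108 - 276) / 24 = -7.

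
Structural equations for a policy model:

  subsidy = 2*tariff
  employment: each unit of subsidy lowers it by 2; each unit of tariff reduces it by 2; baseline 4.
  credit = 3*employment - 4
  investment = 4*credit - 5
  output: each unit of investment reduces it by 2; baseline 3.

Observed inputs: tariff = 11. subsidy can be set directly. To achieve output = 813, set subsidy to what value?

Intervening on subsidy fixes its value directly, overriding its dependence on tariff.
Substituting into the employment equation gives employment = -2*subsidy - 18.
So credit = -6*subsidy - 58.
So investment = -24*subsidy - 237.
Substituting into the output equation gives output = 48*subsidy + 477.
Solve 48*subsidy + 477 = 813: subsidy = (813 - 477) / 48 = 7.

subsidy = 7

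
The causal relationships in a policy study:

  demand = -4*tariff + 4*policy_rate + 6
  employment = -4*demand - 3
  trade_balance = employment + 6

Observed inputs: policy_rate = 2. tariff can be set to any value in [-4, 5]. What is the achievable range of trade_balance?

-117 to 27

Substituting into the demand equation gives demand = -4*tariff + 14.
This gives employment = 16*tariff - 59.
So trade_balance = 16*tariff - 53.
Linear in tariff, so extremes are at the endpoints: tariff = -4 gives trade_balance = -117; tariff = 5 gives trade_balance = 27.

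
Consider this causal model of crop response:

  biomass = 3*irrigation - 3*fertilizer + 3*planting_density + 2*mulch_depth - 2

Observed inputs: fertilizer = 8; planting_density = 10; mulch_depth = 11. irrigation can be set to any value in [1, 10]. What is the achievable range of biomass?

29 to 56

Substituting into the biomass equation gives biomass = 3*irrigation + 26.
Linear in irrigation, so extremes are at the endpoints: irrigation = 1 gives biomass = 29; irrigation = 10 gives biomass = 56.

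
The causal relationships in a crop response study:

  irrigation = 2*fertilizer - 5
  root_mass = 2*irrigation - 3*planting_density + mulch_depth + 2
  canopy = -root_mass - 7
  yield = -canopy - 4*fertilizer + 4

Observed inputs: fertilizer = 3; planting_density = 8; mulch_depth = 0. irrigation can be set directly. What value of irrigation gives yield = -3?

irrigation = 10

Intervening on irrigation fixes its value directly, overriding its dependence on fertilizer.
Substituting into the root_mass equation gives root_mass = 2*irrigation - 22.
So canopy = -2*irrigation + 15.
So yield = 2*irrigation - 23.
Solve 2*irrigation - 23 = -3: irrigation = (-3 + 23) / 2 = 10.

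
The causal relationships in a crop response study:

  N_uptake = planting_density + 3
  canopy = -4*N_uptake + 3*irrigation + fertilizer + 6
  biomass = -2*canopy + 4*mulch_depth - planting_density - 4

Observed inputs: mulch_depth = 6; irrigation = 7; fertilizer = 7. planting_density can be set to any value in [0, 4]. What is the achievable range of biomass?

Substituting into the canopy equation gives canopy = -4*planting_density + 22.
So biomass = 7*planting_density - 24.
Linear in planting_density, so extremes are at the endpoints: planting_density = 0 gives biomass = -24; planting_density = 4 gives biomass = 4.

-24 to 4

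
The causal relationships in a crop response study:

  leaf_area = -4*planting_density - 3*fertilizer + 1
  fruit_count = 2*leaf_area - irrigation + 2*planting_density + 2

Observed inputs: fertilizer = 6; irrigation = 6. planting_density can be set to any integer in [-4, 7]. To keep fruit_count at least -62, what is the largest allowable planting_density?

Substituting into the leaf_area equation gives leaf_area = -4*planting_density - 17.
Substituting into the fruit_count equation gives fruit_count = -6*planting_density - 38.
Require -6*planting_density - 38 ≥ -62, so planting_density ≤ 4.
The largest integer in [-4, 7] satisfying this is 4.

planting_density = 4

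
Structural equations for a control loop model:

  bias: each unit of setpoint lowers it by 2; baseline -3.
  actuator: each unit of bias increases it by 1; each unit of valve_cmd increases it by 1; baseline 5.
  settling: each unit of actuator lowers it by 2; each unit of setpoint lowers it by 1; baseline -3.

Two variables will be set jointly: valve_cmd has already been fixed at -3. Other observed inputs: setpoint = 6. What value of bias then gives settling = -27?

bias = 7

With valve_cmd held at -3:
Intervening on bias fixes its value directly, overriding its dependence on setpoint.
Substituting into the actuator equation gives actuator = bias + 2.
Substituting into the settling equation gives settling = -2*bias - 13.
Solve -2*bias - 13 = -27: bias = (-27 + 13) / -2 = 7.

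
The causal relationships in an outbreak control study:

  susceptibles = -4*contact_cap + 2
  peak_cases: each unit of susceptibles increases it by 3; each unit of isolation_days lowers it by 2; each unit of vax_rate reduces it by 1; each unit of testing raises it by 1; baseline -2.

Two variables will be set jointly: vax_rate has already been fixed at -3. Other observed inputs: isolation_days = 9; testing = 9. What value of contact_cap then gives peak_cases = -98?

contact_cap = 8

With vax_rate held at -3:
Substituting into the peak_cases equation gives peak_cases = -12*contact_cap - 2.
Solve -12*contact_cap - 2 = -98: contact_cap = (-98 + 2) / -12 = 8.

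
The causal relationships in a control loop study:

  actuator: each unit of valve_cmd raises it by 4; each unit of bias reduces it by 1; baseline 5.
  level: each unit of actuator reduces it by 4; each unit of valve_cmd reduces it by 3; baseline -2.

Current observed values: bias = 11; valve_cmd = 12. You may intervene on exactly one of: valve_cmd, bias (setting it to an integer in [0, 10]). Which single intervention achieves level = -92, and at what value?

Intervening on valve_cmd: with other inputs at their observed values, level = -19*valve_cmd + 22. Solving for -92 gives valve_cmd = 6, within [0, 10].
Intervening on bias: level = 4*bias - 250. Reaching -92 requires bias = 79/2, not an integer.

set valve_cmd = 6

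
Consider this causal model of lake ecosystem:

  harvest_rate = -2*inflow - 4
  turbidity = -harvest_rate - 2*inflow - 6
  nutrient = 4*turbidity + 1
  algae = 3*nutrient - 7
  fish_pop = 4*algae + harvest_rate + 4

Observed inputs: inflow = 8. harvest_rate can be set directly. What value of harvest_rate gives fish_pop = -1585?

harvest_rate = 11

Intervening on harvest_rate fixes its value directly, overriding its dependence on inflow.
Substituting into the turbidity equation gives turbidity = -harvest_rate - 22.
Substituting into the nutrient equation gives nutrient = -4*harvest_rate - 87.
Substituting into the algae equation gives algae = -12*harvest_rate - 268.
This gives fish_pop = -47*harvest_rate - 1068.
Solve -47*harvest_rate - 1068 = -1585: harvest_rate = (-1585 + 1068) / -47 = 11.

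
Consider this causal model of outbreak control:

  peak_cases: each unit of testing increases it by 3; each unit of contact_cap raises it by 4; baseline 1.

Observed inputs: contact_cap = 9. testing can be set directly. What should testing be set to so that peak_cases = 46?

testing = 3

Substituting into the peak_cases equation gives peak_cases = 3*testing + 37.
Solve 3*testing + 37 = 46: testing = (46 - 37) / 3 = 3.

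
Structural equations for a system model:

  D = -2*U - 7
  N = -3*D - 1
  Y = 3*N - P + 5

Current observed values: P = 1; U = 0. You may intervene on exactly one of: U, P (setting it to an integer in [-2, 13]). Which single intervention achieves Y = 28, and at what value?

Intervening on U: with other inputs at their observed values, Y = 18*U + 64. Solving for 28 gives U = -2, within [-2, 13].
Intervening on P: Y = -P + 65. Reaching 28 requires P = 37, outside [-2, 13].

set U = -2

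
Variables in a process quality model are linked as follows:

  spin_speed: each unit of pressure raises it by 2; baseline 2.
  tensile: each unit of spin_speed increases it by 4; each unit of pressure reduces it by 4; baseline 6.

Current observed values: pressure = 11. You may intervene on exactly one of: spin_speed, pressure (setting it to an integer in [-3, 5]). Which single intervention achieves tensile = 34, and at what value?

Intervening on spin_speed: tensile = 4*spin_speed - 38. Reaching 34 requires spin_speed = 18, outside [-3, 5].
Intervening on pressure: with other inputs at their observed values, tensile = 4*pressure + 14. Solving for 34 gives pressure = 5, within [-3, 5].

set pressure = 5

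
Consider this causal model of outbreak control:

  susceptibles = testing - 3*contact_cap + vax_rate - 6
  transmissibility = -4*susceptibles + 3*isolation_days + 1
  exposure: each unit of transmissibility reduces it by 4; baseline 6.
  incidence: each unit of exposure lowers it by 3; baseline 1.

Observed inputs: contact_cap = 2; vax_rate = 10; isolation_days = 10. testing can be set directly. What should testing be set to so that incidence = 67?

testing = 8

Substituting into the susceptibles equation gives susceptibles = testing - 2.
So transmissibility = -4*testing + 39.
This gives exposure = 16*testing - 150.
This gives incidence = -48*testing + 451.
Solve -48*testing + 451 = 67: testing = (67 - 451) / -48 = 8.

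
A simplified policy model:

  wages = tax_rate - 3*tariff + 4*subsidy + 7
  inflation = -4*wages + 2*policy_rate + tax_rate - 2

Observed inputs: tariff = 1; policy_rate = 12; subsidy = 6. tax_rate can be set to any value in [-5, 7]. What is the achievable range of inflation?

-111 to -75

Substituting into the wages equation gives wages = tax_rate + 28.
Substituting into the inflation equation gives inflation = -3*tax_rate - 90.
Linear in tax_rate, so extremes are at the endpoints: tax_rate = -5 gives inflation = -75; tax_rate = 7 gives inflation = -111.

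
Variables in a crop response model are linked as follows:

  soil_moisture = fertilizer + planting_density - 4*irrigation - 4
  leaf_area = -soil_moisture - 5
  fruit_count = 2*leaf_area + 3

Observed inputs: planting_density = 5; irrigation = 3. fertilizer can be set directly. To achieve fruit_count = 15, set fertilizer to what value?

Substituting into the soil_moisture equation gives soil_moisture = fertilizer - 11.
Substituting into the leaf_area equation gives leaf_area = -fertilizer + 6.
Substituting into the fruit_count equation gives fruit_count = -2*fertilizer + 15.
Solve -2*fertilizer + 15 = 15: fertilizer = (15 - 15) / -2 = 0.

fertilizer = 0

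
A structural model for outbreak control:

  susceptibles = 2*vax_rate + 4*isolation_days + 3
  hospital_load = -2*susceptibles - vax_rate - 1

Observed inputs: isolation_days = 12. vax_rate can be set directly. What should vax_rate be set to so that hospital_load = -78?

Substituting into the susceptibles equation gives susceptibles = 2*vax_rate + 51.
hospital_load becomes -5*vax_rate - 103.
Solve -5*vax_rate - 103 = -78: vax_rate = (-78 + 103) / -5 = -5.

vax_rate = -5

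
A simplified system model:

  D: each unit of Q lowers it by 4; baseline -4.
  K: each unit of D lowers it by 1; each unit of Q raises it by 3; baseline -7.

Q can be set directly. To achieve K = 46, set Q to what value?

Q = 7

Substituting into the K equation gives K = 7*Q - 3.
Solve 7*Q - 3 = 46: Q = (46 + 3) / 7 = 7.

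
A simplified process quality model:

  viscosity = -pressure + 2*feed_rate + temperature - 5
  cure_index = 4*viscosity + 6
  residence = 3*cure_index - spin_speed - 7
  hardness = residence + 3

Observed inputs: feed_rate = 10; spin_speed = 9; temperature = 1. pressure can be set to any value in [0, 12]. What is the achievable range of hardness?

53 to 197

Substituting into the viscosity equation gives viscosity = -pressure + 16.
Substituting into the cure_index equation gives cure_index = -4*pressure + 70.
Substituting into the residence equation gives residence = -12*pressure + 194.
Substituting into the hardness equation gives hardness = -12*pressure + 197.
Linear in pressure, so extremes are at the endpoints: pressure = 0 gives hardness = 197; pressure = 12 gives hardness = 53.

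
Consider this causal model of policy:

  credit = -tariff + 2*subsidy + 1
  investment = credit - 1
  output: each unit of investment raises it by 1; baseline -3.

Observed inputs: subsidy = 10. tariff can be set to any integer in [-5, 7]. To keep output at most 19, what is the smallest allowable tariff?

Substituting into the credit equation gives credit = -tariff + 21.
This gives investment = -tariff + 20.
Substituting into the output equation gives output = -tariff + 17.
Require -tariff + 17 ≤ 19, so tariff ≥ -2.
The smallest integer in [-5, 7] satisfying this is -2.

tariff = -2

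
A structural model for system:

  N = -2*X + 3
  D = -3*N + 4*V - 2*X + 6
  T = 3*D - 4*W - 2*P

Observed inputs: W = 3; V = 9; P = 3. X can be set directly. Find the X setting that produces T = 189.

X = 9

Substituting into the D equation gives D = 4*X + 33.
Substituting into the T equation gives T = 12*X + 81.
Solve 12*X + 81 = 189: X = (189 - 81) / 12 = 9.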